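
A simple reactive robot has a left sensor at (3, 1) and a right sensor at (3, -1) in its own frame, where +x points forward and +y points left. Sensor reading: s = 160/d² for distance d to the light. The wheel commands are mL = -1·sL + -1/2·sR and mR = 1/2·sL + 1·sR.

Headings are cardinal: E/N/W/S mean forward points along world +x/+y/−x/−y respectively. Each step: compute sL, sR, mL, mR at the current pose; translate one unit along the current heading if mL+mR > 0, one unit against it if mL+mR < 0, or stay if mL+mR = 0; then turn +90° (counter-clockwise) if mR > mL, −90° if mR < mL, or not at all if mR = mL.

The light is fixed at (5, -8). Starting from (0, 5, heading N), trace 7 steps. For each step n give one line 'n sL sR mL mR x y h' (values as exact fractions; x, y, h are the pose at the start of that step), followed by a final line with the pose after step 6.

n=0: pose=(0,5,N); sL=40/73, sR=10/17; mL=-1045/1241, mR=1070/1241; mL+mR=25/1241 → advance +1; mR−mL=2115/1241 → turn +1·90°
n=1: pose=(0,6,W); sL=160/233, sR=160/289; mL=-64880/67337, mR=60400/67337; mL+mR=-4480/67337 → advance -1; mR−mL=125280/67337 → turn +1·90°
n=2: pose=(1,6,S); sL=16/13, sR=80/73; mL=-1688/949, mR=1624/949; mL+mR=-64/949 → advance -1; mR−mL=3312/949 → turn +1·90°
n=3: pose=(1,7,E); sL=160/257, sR=160/197; mL=-52080/50629, mR=56880/50629; mL+mR=4800/50629 → advance +1; mR−mL=108960/50629 → turn +1·90°
n=4: pose=(2,7,N); sL=8/17, sR=20/41; mL=-498/697, mR=504/697; mL+mR=6/697 → advance +1; mR−mL=1002/697 → turn +1·90°
n=5: pose=(2,8,W); sL=160/261, sR=32/65; mL=-14576/16965, mR=13552/16965; mL+mR=-1024/16965 → advance -1; mR−mL=9376/5655 → turn +1·90°
n=6: pose=(3,8,S); sL=16/17, sR=80/89; mL=-2104/1513, mR=2072/1513; mL+mR=-32/1513 → advance -1; mR−mL=4176/1513 → turn +1·90°

0 40/73 10/17 -1045/1241 1070/1241 0 5 N
1 160/233 160/289 -64880/67337 60400/67337 0 6 W
2 16/13 80/73 -1688/949 1624/949 1 6 S
3 160/257 160/197 -52080/50629 56880/50629 1 7 E
4 8/17 20/41 -498/697 504/697 2 7 N
5 160/261 32/65 -14576/16965 13552/16965 2 8 W
6 16/17 80/89 -2104/1513 2072/1513 3 8 S
final 3 9 E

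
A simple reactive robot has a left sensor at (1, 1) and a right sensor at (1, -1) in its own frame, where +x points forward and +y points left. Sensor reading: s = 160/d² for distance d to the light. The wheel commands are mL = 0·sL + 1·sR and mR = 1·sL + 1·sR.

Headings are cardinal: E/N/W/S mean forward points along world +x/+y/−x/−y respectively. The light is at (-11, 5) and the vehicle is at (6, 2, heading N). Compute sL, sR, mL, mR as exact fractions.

8/13 20/41 20/41 588/533

left sensor world pos  = (5, 3); dL² = 260
right sensor world pos = (7, 3); dR² = 328
sL = 160/260 = 8/13
sR = 160/328 = 20/41
mL = 0·sL + 1·sR = 20/41
mR = 1·sL + 1·sR = 588/533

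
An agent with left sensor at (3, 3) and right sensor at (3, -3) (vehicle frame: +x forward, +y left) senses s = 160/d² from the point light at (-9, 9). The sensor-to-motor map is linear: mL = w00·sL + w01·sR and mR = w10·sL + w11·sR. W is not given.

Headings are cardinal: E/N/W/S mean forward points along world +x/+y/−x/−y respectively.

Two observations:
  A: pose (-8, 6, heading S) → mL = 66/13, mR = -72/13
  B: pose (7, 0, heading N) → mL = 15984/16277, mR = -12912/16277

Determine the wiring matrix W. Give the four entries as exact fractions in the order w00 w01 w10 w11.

obs A: pose=(-8,6,S) → sL=40/13, sR=4, mL=66/13, mR=-72/13
obs B: pose=(7,0,N) → sL=32/41, sR=160/397, mL=15984/16277, mR=-12912/16277
sensor matrix S = [[40/13, 4], [32/41, 160/397]]; det S = -398208/211601
solve [mL_A; mL_B] = S·[w00; w01] and [mR_A; mR_B] = S·[w10; w11]:
  w00 = 1, w01 = 1/2, w10 = -1/2, w11 = -1

1 1/2 -1/2 -1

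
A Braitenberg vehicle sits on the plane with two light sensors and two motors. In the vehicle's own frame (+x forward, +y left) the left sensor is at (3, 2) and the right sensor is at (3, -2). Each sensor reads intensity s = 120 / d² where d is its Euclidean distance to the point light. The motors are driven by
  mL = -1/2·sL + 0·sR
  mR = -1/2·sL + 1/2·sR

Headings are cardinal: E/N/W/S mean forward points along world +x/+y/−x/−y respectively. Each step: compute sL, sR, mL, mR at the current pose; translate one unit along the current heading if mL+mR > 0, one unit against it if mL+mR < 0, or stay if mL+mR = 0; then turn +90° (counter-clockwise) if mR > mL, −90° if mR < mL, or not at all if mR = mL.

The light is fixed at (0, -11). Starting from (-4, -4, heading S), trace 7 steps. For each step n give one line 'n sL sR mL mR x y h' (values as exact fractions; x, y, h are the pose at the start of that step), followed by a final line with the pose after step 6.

n=0: pose=(-4,-4,S); sL=6, sR=30/13; mL=-3, mR=-24/13; mL+mR=-63/13 → advance -1; mR−mL=15/13 → turn +1·90°
n=1: pose=(-4,-3,E); sL=120/101, sR=120/37; mL=-60/101, mR=3840/3737; mL+mR=1620/3737 → advance +1; mR−mL=60/37 → turn +1·90°
n=2: pose=(-3,-3,N); sL=60/73, sR=60/61; mL=-30/73, mR=360/4453; mL+mR=-1470/4453 → advance -1; mR−mL=30/61 → turn +1·90°
n=3: pose=(-3,-4,W); sL=120/61, sR=40/39; mL=-60/61, mR=-1120/2379; mL+mR=-3460/2379 → advance -1; mR−mL=20/39 → turn +1·90°
n=4: pose=(-2,-4,S); sL=15/2, sR=15/4; mL=-15/4, mR=-15/8; mL+mR=-45/8 → advance -1; mR−mL=15/8 → turn +1·90°
n=5: pose=(-2,-3,E); sL=120/101, sR=120/37; mL=-60/101, mR=3840/3737; mL+mR=1620/3737 → advance +1; mR−mL=60/37 → turn +1·90°
n=6: pose=(-1,-3,N); sL=12/13, sR=60/61; mL=-6/13, mR=24/793; mL+mR=-342/793 → advance -1; mR−mL=30/61 → turn +1·90°

0 6 30/13 -3 -24/13 -4 -4 S
1 120/101 120/37 -60/101 3840/3737 -4 -3 E
2 60/73 60/61 -30/73 360/4453 -3 -3 N
3 120/61 40/39 -60/61 -1120/2379 -3 -4 W
4 15/2 15/4 -15/4 -15/8 -2 -4 S
5 120/101 120/37 -60/101 3840/3737 -2 -3 E
6 12/13 60/61 -6/13 24/793 -1 -3 N
final -1 -4 W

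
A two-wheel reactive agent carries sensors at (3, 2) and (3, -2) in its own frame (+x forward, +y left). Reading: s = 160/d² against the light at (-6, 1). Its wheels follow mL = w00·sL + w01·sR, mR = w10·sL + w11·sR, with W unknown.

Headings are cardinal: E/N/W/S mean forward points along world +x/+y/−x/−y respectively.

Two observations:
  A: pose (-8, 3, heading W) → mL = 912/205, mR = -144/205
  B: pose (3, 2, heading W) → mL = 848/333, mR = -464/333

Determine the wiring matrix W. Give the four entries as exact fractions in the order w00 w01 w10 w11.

1 -1/2 1/2 -1

obs A: pose=(-8,3,W) → sL=32/5, sR=160/41, mL=912/205, mR=-144/205
obs B: pose=(3,2,W) → sL=160/37, sR=32/9, mL=848/333, mR=-464/333
sensor matrix S = [[32/5, 160/41], [160/37, 32/9]]; det S = 401408/68265
solve [mL_A; mL_B] = S·[w00; w01] and [mR_A; mR_B] = S·[w10; w11]:
  w00 = 1, w01 = -1/2, w10 = 1/2, w11 = -1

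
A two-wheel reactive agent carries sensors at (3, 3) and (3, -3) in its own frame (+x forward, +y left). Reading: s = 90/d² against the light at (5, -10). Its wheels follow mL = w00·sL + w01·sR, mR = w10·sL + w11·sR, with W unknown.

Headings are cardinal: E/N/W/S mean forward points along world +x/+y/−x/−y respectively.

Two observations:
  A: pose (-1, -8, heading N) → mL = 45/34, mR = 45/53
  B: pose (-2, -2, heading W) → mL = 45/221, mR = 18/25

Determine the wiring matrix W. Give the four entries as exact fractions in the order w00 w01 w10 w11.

0 1/2 1 0

obs A: pose=(-1,-8,N) → sL=45/53, sR=45/17, mL=45/34, mR=45/53
obs B: pose=(-2,-2,W) → sL=18/25, sR=90/221, mL=45/221, mR=18/25
sensor matrix S = [[45/53, 45/17], [18/25, 90/221]]; det S = -91368/58565
solve [mL_A; mL_B] = S·[w00; w01] and [mR_A; mR_B] = S·[w10; w11]:
  w00 = 0, w01 = 1/2, w10 = 1, w11 = 0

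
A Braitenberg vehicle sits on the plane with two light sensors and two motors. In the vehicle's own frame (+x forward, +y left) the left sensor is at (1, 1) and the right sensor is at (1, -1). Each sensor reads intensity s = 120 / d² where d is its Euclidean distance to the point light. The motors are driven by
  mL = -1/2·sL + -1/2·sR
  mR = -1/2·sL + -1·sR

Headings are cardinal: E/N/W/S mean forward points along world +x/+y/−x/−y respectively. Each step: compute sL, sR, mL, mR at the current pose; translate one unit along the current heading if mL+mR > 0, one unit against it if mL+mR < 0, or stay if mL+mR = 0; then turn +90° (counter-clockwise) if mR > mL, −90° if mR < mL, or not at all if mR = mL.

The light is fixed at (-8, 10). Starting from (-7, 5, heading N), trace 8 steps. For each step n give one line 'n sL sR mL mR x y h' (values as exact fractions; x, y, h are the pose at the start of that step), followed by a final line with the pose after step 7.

n=0: pose=(-7,5,N); sL=15/2, sR=6; mL=-27/4, mR=-39/4; mL+mR=-33/2 → advance -1; mR−mL=-3 → turn -1·90°
n=1: pose=(-7,4,E); sL=120/29, sR=120/53; mL=-4920/1537, mR=-6660/1537; mL+mR=-11580/1537 → advance -1; mR−mL=-60/53 → turn -1·90°
n=2: pose=(-8,4,S); sL=12/5, sR=12/5; mL=-12/5, mR=-18/5; mL+mR=-6 → advance -1; mR−mL=-6/5 → turn -1·90°
n=3: pose=(-8,5,W); sL=120/37, sR=120/17; mL=-3240/629, mR=-5460/629; mL+mR=-8700/629 → advance -1; mR−mL=-60/17 → turn -1·90°
n=4: pose=(-7,5,N); sL=15/2, sR=6; mL=-27/4, mR=-39/4; mL+mR=-33/2 → advance -1; mR−mL=-3 → turn -1·90°
n=5: pose=(-7,4,E); sL=120/29, sR=120/53; mL=-4920/1537, mR=-6660/1537; mL+mR=-11580/1537 → advance -1; mR−mL=-60/53 → turn -1·90°
n=6: pose=(-8,4,S); sL=12/5, sR=12/5; mL=-12/5, mR=-18/5; mL+mR=-6 → advance -1; mR−mL=-6/5 → turn -1·90°
n=7: pose=(-8,5,W); sL=120/37, sR=120/17; mL=-3240/629, mR=-5460/629; mL+mR=-8700/629 → advance -1; mR−mL=-60/17 → turn -1·90°

0 15/2 6 -27/4 -39/4 -7 5 N
1 120/29 120/53 -4920/1537 -6660/1537 -7 4 E
2 12/5 12/5 -12/5 -18/5 -8 4 S
3 120/37 120/17 -3240/629 -5460/629 -8 5 W
4 15/2 6 -27/4 -39/4 -7 5 N
5 120/29 120/53 -4920/1537 -6660/1537 -7 4 E
6 12/5 12/5 -12/5 -18/5 -8 4 S
7 120/37 120/17 -3240/629 -5460/629 -8 5 W
final -7 5 N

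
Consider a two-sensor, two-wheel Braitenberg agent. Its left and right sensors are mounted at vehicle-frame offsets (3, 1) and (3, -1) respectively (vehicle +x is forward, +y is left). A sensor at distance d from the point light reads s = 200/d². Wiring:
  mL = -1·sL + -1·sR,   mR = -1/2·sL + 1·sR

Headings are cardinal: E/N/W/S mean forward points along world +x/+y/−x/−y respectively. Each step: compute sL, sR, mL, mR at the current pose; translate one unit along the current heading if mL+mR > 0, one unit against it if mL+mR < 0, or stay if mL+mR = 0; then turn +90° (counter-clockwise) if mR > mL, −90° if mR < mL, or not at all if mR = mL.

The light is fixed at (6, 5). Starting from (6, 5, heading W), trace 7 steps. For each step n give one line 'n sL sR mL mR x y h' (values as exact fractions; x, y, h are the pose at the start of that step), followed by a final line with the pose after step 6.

n=0: pose=(6,5,W); sL=20, sR=20; mL=-40, mR=10; mL+mR=-30 → advance -1; mR−mL=50 → turn +1·90°
n=1: pose=(7,5,S); sL=200/13, sR=200/9; mL=-4400/117, mR=1700/117; mL+mR=-300/13 → advance -1; mR−mL=6100/117 → turn +1·90°
n=2: pose=(7,6,E); sL=10, sR=25/2; mL=-45/2, mR=15/2; mL+mR=-15 → advance -1; mR−mL=30 → turn +1·90°
n=3: pose=(6,6,N); sL=200/17, sR=200/17; mL=-400/17, mR=100/17; mL+mR=-300/17 → advance -1; mR−mL=500/17 → turn +1·90°
n=4: pose=(6,5,W); sL=20, sR=20; mL=-40, mR=10; mL+mR=-30 → advance -1; mR−mL=50 → turn +1·90°
n=5: pose=(7,5,S); sL=200/13, sR=200/9; mL=-4400/117, mR=1700/117; mL+mR=-300/13 → advance -1; mR−mL=6100/117 → turn +1·90°
n=6: pose=(7,6,E); sL=10, sR=25/2; mL=-45/2, mR=15/2; mL+mR=-15 → advance -1; mR−mL=30 → turn +1·90°

0 20 20 -40 10 6 5 W
1 200/13 200/9 -4400/117 1700/117 7 5 S
2 10 25/2 -45/2 15/2 7 6 E
3 200/17 200/17 -400/17 100/17 6 6 N
4 20 20 -40 10 6 5 W
5 200/13 200/9 -4400/117 1700/117 7 5 S
6 10 25/2 -45/2 15/2 7 6 E
final 6 6 N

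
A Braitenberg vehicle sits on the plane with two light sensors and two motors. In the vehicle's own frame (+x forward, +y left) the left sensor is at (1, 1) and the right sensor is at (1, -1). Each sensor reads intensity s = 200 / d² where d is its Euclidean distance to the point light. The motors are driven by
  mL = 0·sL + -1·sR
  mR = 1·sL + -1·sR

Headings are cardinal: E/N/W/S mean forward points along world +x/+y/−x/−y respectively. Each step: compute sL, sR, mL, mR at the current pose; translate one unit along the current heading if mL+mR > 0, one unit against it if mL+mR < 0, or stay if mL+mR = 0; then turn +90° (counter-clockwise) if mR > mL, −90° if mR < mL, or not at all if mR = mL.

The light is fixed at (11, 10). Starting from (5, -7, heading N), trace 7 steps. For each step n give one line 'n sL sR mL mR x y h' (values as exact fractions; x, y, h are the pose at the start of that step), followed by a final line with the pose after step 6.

n=0: pose=(5,-7,N); sL=40/61, sR=200/281; mL=-200/281, mR=-960/17141; mL+mR=-13160/17141 → advance -1; mR−mL=40/61 → turn +1·90°
n=1: pose=(5,-8,W); sL=20/41, sR=100/169; mL=-100/169, mR=-720/6929; mL+mR=-4820/6929 → advance -1; mR−mL=20/41 → turn +1·90°
n=2: pose=(6,-8,S); sL=200/377, sR=200/397; mL=-200/397, mR=4000/149669; mL+mR=-71400/149669 → advance -1; mR−mL=200/377 → turn +1·90°
n=3: pose=(6,-7,E); sL=25/34, sR=10/17; mL=-10/17, mR=5/34; mL+mR=-15/34 → advance -1; mR−mL=25/34 → turn +1·90°
n=4: pose=(5,-7,N); sL=40/61, sR=200/281; mL=-200/281, mR=-960/17141; mL+mR=-13160/17141 → advance -1; mR−mL=40/61 → turn +1·90°
n=5: pose=(5,-8,W); sL=20/41, sR=100/169; mL=-100/169, mR=-720/6929; mL+mR=-4820/6929 → advance -1; mR−mL=20/41 → turn +1·90°
n=6: pose=(6,-8,S); sL=200/377, sR=200/397; mL=-200/397, mR=4000/149669; mL+mR=-71400/149669 → advance -1; mR−mL=200/377 → turn +1·90°

0 40/61 200/281 -200/281 -960/17141 5 -7 N
1 20/41 100/169 -100/169 -720/6929 5 -8 W
2 200/377 200/397 -200/397 4000/149669 6 -8 S
3 25/34 10/17 -10/17 5/34 6 -7 E
4 40/61 200/281 -200/281 -960/17141 5 -7 N
5 20/41 100/169 -100/169 -720/6929 5 -8 W
6 200/377 200/397 -200/397 4000/149669 6 -8 S
final 6 -7 E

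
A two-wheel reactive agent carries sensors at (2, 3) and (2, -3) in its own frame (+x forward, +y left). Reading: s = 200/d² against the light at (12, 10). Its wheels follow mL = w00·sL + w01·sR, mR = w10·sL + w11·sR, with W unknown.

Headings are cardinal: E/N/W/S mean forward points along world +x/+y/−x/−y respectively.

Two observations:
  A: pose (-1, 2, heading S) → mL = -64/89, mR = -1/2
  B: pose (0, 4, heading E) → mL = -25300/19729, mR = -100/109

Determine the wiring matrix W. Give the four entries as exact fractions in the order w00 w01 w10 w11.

-1 1/2 -1/2 0

obs A: pose=(-1,2,S) → sL=1, sR=50/89, mL=-64/89, mR=-1/2
obs B: pose=(0,4,E) → sL=200/109, sR=200/181, mL=-25300/19729, mR=-100/109
sensor matrix S = [[1, 50/89], [200/109, 200/181]]; det S = 130200/1755881
solve [mL_A; mL_B] = S·[w00; w01] and [mR_A; mR_B] = S·[w10; w11]:
  w00 = -1, w01 = 1/2, w10 = -1/2, w11 = 0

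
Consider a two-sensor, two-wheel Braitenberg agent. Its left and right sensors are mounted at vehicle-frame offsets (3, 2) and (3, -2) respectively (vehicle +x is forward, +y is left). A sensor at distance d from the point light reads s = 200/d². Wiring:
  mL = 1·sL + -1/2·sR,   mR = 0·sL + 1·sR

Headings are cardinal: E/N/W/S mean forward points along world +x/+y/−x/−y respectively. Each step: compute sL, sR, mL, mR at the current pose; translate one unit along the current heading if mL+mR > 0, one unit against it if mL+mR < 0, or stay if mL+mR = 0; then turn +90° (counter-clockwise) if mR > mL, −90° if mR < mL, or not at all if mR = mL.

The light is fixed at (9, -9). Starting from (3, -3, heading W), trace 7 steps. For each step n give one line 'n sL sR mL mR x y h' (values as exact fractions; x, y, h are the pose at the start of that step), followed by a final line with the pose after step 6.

n=0: pose=(3,-3,W); sL=200/97, sR=40/29; mL=3860/2813, mR=40/29; mL+mR=7740/2813 → advance +1; mR−mL=20/2813 → turn +1·90°
n=1: pose=(2,-3,S); sL=100/17, sR=20/9; mL=730/153, mR=20/9; mL+mR=1070/153 → advance +1; mR−mL=-130/51 → turn -1·90°
n=2: pose=(2,-4,W); sL=200/109, sR=200/149; mL=18900/16241, mR=200/149; mL+mR=40700/16241 → advance +1; mR−mL=2900/16241 → turn +1·90°
n=3: pose=(1,-4,S); sL=5, sR=25/13; mL=105/26, mR=25/13; mL+mR=155/26 → advance +1; mR−mL=-55/26 → turn -1·90°
n=4: pose=(1,-5,W); sL=8/5, sR=200/157; mL=756/785, mR=200/157; mL+mR=1756/785 → advance +1; mR−mL=244/785 → turn +1·90°
n=5: pose=(0,-5,S); sL=4, sR=100/61; mL=194/61, mR=100/61; mL+mR=294/61 → advance +1; mR−mL=-94/61 → turn -1·90°
n=6: pose=(0,-6,W); sL=40/29, sR=200/169; mL=3860/4901, mR=200/169; mL+mR=9660/4901 → advance +1; mR−mL=1940/4901 → turn +1·90°

0 200/97 40/29 3860/2813 40/29 3 -3 W
1 100/17 20/9 730/153 20/9 2 -3 S
2 200/109 200/149 18900/16241 200/149 2 -4 W
3 5 25/13 105/26 25/13 1 -4 S
4 8/5 200/157 756/785 200/157 1 -5 W
5 4 100/61 194/61 100/61 0 -5 S
6 40/29 200/169 3860/4901 200/169 0 -6 W
final -1 -6 S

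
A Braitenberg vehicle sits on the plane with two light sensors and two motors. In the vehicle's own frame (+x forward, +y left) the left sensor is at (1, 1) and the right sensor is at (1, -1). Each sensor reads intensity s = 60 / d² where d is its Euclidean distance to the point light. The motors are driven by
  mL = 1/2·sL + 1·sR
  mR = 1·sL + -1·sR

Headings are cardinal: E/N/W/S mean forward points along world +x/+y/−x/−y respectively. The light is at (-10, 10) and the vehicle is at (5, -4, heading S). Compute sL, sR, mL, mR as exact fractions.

left sensor world pos  = (6, -5); dL² = 481
right sensor world pos = (4, -5); dR² = 421
sL = 60/481 = 60/481
sR = 60/421 = 60/421
mL = 1/2·sL + 1·sR = 41490/202501
mR = 1·sL + -1·sR = -3600/202501

60/481 60/421 41490/202501 -3600/202501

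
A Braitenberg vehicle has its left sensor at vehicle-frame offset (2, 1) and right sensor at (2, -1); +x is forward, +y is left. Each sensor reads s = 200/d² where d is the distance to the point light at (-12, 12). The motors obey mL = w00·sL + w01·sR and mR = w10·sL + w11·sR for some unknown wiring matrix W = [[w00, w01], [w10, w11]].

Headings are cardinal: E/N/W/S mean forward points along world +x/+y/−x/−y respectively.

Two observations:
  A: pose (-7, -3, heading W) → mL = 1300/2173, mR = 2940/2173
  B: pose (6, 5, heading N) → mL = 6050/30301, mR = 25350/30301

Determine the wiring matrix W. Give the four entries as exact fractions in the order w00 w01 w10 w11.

-1/2 1 1/2 1

obs A: pose=(-7,-3,W) → sL=40/53, sR=40/41, mL=1300/2173, mR=2940/2173
obs B: pose=(6,5,N) → sL=100/157, sR=100/193, mL=6050/30301, mR=25350/30301
sensor matrix S = [[40/53, 40/41], [100/157, 100/193]]; det S = -15168000/65844073
solve [mL_A; mL_B] = S·[w00; w01] and [mR_A; mR_B] = S·[w10; w11]:
  w00 = -1/2, w01 = 1, w10 = 1/2, w11 = 1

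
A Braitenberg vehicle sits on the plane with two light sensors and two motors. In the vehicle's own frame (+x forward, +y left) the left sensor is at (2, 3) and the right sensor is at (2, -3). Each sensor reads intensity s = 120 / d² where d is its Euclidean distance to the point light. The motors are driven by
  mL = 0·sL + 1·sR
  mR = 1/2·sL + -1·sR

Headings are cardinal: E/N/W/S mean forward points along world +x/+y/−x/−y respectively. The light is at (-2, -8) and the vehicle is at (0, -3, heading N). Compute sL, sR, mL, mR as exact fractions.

12/5 60/37 60/37 -78/185

left sensor world pos  = (-3, -1); dL² = 50
right sensor world pos = (3, -1); dR² = 74
sL = 120/50 = 12/5
sR = 120/74 = 60/37
mL = 0·sL + 1·sR = 60/37
mR = 1/2·sL + -1·sR = -78/185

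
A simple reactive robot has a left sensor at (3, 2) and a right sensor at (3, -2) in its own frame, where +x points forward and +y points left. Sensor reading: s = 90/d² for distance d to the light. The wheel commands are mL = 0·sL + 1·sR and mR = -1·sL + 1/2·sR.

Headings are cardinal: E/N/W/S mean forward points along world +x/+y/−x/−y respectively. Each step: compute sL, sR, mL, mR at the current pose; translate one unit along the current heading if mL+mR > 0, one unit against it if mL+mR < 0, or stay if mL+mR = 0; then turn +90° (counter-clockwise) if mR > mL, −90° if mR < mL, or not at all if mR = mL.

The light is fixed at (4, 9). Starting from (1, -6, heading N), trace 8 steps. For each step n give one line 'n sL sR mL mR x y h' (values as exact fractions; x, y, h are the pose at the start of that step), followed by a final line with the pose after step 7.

0 90/169 18/29 18/29 -1089/4901 1 -6 N
1 5/8 45/128 45/128 -115/256 1 -5 E
2 90/293 18/65 18/65 -3213/19045 0 -5 S
3 45/169 45/109 45/109 -2205/36842 0 -6 W
4 90/193 10/17 10/17 -565/3281 -1 -6 N
5 45/74 9/26 9/26 -837/1924 -1 -5 E
6 18/61 90/353 90/353 -3609/21533 -2 -5 S
7 9/37 9/25 9/25 -117/1850 -2 -6 W
final -3 -6 N

n=0: pose=(1,-6,N); sL=90/169, sR=18/29; mL=18/29, mR=-1089/4901; mL+mR=1953/4901 → advance +1; mR−mL=-4131/4901 → turn -1·90°
n=1: pose=(1,-5,E); sL=5/8, sR=45/128; mL=45/128, mR=-115/256; mL+mR=-25/256 → advance -1; mR−mL=-205/256 → turn -1·90°
n=2: pose=(0,-5,S); sL=90/293, sR=18/65; mL=18/65, mR=-3213/19045; mL+mR=2061/19045 → advance +1; mR−mL=-8487/19045 → turn -1·90°
n=3: pose=(0,-6,W); sL=45/169, sR=45/109; mL=45/109, mR=-2205/36842; mL+mR=13005/36842 → advance +1; mR−mL=-17415/36842 → turn -1·90°
n=4: pose=(-1,-6,N); sL=90/193, sR=10/17; mL=10/17, mR=-565/3281; mL+mR=1365/3281 → advance +1; mR−mL=-2495/3281 → turn -1·90°
n=5: pose=(-1,-5,E); sL=45/74, sR=9/26; mL=9/26, mR=-837/1924; mL+mR=-171/1924 → advance -1; mR−mL=-1503/1924 → turn -1·90°
n=6: pose=(-2,-5,S); sL=18/61, sR=90/353; mL=90/353, mR=-3609/21533; mL+mR=1881/21533 → advance +1; mR−mL=-9099/21533 → turn -1·90°
n=7: pose=(-2,-6,W); sL=9/37, sR=9/25; mL=9/25, mR=-117/1850; mL+mR=549/1850 → advance +1; mR−mL=-783/1850 → turn -1·90°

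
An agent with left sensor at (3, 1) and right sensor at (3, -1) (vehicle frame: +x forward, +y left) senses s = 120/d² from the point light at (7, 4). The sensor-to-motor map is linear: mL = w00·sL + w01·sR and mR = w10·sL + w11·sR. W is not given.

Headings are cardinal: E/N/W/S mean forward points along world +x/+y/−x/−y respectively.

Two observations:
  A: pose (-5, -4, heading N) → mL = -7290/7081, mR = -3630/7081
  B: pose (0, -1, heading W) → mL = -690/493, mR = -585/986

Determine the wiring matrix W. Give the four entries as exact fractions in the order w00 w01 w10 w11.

-1 -1/2 1/2 -1

obs A: pose=(-5,-4,N) → sL=60/97, sR=60/73, mL=-7290/7081, mR=-3630/7081
obs B: pose=(0,-1,W) → sL=15/17, sR=30/29, mL=-690/493, mR=-585/986
sensor matrix S = [[60/97, 60/73], [15/17, 30/29]]; det S = -297900/3490933
solve [mL_A; mL_B] = S·[w00; w01] and [mR_A; mR_B] = S·[w10; w11]:
  w00 = -1, w01 = -1/2, w10 = 1/2, w11 = -1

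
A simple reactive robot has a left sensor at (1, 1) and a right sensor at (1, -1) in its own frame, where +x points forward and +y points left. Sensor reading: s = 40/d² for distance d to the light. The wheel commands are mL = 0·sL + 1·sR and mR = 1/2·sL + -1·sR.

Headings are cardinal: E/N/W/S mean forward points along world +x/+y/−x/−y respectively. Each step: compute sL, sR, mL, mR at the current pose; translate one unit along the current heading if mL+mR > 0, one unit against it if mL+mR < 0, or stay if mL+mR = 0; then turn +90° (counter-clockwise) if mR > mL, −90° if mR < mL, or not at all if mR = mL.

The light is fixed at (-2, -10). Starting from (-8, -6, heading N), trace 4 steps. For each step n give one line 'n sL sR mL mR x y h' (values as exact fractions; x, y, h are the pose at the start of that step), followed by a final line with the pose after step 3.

0 20/37 4/5 4/5 -98/185 -8 -6 N
1 40/61 40/41 40/41 -1620/2501 -8 -5 E
2 5/4 10/13 10/13 -15/104 -7 -5 S
3 8/9 40/61 40/61 -116/549 -7 -6 W
final -8 -6 N

n=0: pose=(-8,-6,N); sL=20/37, sR=4/5; mL=4/5, mR=-98/185; mL+mR=10/37 → advance +1; mR−mL=-246/185 → turn -1·90°
n=1: pose=(-8,-5,E); sL=40/61, sR=40/41; mL=40/41, mR=-1620/2501; mL+mR=20/61 → advance +1; mR−mL=-4060/2501 → turn -1·90°
n=2: pose=(-7,-5,S); sL=5/4, sR=10/13; mL=10/13, mR=-15/104; mL+mR=5/8 → advance +1; mR−mL=-95/104 → turn -1·90°
n=3: pose=(-7,-6,W); sL=8/9, sR=40/61; mL=40/61, mR=-116/549; mL+mR=4/9 → advance +1; mR−mL=-476/549 → turn -1·90°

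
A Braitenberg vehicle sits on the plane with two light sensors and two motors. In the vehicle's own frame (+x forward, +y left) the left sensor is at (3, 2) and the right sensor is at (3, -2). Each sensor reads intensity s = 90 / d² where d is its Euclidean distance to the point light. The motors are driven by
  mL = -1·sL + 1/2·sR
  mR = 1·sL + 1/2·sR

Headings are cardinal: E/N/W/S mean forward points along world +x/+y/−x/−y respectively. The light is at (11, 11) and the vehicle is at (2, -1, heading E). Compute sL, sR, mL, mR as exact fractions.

45/68 45/116 -1845/3944 3375/3944

left sensor world pos  = (5, 1); dL² = 136
right sensor world pos = (5, -3); dR² = 232
sL = 90/136 = 45/68
sR = 90/232 = 45/116
mL = -1·sL + 1/2·sR = -1845/3944
mR = 1·sL + 1/2·sR = 3375/3944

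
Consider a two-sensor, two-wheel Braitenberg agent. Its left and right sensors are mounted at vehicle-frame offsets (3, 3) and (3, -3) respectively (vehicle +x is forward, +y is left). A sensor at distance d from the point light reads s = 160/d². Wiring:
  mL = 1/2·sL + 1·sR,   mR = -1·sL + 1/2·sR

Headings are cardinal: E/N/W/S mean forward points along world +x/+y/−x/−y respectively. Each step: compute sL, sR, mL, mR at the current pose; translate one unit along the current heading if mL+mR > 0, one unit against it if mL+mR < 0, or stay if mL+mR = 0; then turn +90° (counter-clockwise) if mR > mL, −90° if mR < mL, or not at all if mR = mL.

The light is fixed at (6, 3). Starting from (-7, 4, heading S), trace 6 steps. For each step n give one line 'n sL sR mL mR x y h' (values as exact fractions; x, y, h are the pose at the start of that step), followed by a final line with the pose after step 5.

0 20/13 8/13 18/13 -16/13 -7 4 S
1 32/53 32/53 48/53 -16/53 -7 3 W
2 80/149 16/13 2904/1937 152/1937 -8 3 N
3 160/137 32/25 6384/3425 -1808/3425 -8 4 E
4 20/13 8/13 18/13 -16/13 -7 4 S
5 32/53 32/53 48/53 -16/53 -7 3 W
final -8 3 N

n=0: pose=(-7,4,S); sL=20/13, sR=8/13; mL=18/13, mR=-16/13; mL+mR=2/13 → advance +1; mR−mL=-34/13 → turn -1·90°
n=1: pose=(-7,3,W); sL=32/53, sR=32/53; mL=48/53, mR=-16/53; mL+mR=32/53 → advance +1; mR−mL=-64/53 → turn -1·90°
n=2: pose=(-8,3,N); sL=80/149, sR=16/13; mL=2904/1937, mR=152/1937; mL+mR=3056/1937 → advance +1; mR−mL=-2752/1937 → turn -1·90°
n=3: pose=(-8,4,E); sL=160/137, sR=32/25; mL=6384/3425, mR=-1808/3425; mL+mR=4576/3425 → advance +1; mR−mL=-8192/3425 → turn -1·90°
n=4: pose=(-7,4,S); sL=20/13, sR=8/13; mL=18/13, mR=-16/13; mL+mR=2/13 → advance +1; mR−mL=-34/13 → turn -1·90°
n=5: pose=(-7,3,W); sL=32/53, sR=32/53; mL=48/53, mR=-16/53; mL+mR=32/53 → advance +1; mR−mL=-64/53 → turn -1·90°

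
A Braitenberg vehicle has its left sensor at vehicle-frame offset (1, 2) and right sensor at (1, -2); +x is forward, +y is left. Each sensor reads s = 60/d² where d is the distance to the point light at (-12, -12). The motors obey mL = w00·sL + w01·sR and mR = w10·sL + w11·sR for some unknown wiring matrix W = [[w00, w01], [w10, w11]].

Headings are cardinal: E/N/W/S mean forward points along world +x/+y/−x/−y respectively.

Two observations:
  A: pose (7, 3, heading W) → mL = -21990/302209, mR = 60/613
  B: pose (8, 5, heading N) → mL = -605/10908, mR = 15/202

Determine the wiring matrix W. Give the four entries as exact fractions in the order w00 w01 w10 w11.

obs A: pose=(7,3,W) → sL=60/493, sR=60/613, mL=-21990/302209, mR=60/613
obs B: pose=(8,5,N) → sL=5/54, sR=15/202, mL=-605/10908, mR=15/202
sensor matrix S = [[60/493, 60/613], [5/54, 15/202]]; det S = -7000/274707981
solve [mL_A; mL_B] = S·[w00; w01] and [mR_A; mR_B] = S·[w10; w11]:
  w00 = -1, w01 = 1/2, w10 = 0, w11 = 1

-1 1/2 0 1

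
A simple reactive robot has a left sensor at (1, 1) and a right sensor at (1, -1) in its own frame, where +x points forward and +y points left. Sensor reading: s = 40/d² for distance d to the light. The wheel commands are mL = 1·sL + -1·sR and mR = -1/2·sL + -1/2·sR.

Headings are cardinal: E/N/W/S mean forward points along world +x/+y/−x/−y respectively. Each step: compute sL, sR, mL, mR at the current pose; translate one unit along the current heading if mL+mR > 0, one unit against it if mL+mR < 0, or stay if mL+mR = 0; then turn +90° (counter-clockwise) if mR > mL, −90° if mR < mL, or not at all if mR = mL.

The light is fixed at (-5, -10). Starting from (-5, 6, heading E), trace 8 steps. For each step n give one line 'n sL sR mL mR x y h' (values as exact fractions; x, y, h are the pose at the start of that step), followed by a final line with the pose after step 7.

n=0: pose=(-5,6,E); sL=4/29, sR=20/113; mL=-128/3277, mR=-516/3277; mL+mR=-644/3277 → advance -1; mR−mL=-388/3277 → turn -1·90°
n=1: pose=(-6,6,S); sL=8/45, sR=40/229; mL=32/10305, mR=-1816/10305; mL+mR=-1784/10305 → advance -1; mR−mL=-616/3435 → turn -1·90°
n=2: pose=(-6,7,W); sL=2/13, sR=5/41; mL=17/533, mR=-147/1066; mL+mR=-113/1066 → advance -1; mR−mL=-181/1066 → turn -1·90°
n=3: pose=(-5,7,N); sL=8/65, sR=8/65; mL=0, mR=-8/65; mL+mR=-8/65 → advance -1; mR−mL=-8/65 → turn -1·90°
n=4: pose=(-5,6,E); sL=4/29, sR=20/113; mL=-128/3277, mR=-516/3277; mL+mR=-644/3277 → advance -1; mR−mL=-388/3277 → turn -1·90°
n=5: pose=(-6,6,S); sL=8/45, sR=40/229; mL=32/10305, mR=-1816/10305; mL+mR=-1784/10305 → advance -1; mR−mL=-616/3435 → turn -1·90°
n=6: pose=(-6,7,W); sL=2/13, sR=5/41; mL=17/533, mR=-147/1066; mL+mR=-113/1066 → advance -1; mR−mL=-181/1066 → turn -1·90°
n=7: pose=(-5,7,N); sL=8/65, sR=8/65; mL=0, mR=-8/65; mL+mR=-8/65 → advance -1; mR−mL=-8/65 → turn -1·90°

0 4/29 20/113 -128/3277 -516/3277 -5 6 E
1 8/45 40/229 32/10305 -1816/10305 -6 6 S
2 2/13 5/41 17/533 -147/1066 -6 7 W
3 8/65 8/65 0 -8/65 -5 7 N
4 4/29 20/113 -128/3277 -516/3277 -5 6 E
5 8/45 40/229 32/10305 -1816/10305 -6 6 S
6 2/13 5/41 17/533 -147/1066 -6 7 W
7 8/65 8/65 0 -8/65 -5 7 N
final -5 6 E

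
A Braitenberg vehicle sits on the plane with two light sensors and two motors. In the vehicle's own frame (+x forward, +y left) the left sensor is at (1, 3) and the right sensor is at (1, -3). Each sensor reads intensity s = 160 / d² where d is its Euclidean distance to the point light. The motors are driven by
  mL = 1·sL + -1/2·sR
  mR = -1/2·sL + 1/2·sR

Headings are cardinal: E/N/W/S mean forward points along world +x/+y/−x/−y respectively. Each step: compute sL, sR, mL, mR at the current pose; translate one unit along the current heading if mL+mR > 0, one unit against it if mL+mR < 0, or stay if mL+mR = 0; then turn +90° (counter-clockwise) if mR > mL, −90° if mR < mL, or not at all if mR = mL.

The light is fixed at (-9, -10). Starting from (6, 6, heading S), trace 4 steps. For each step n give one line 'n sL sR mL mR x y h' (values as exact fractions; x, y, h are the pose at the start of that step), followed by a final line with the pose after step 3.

n=0: pose=(6,6,S); sL=160/549, sR=160/369; mL=560/7503, mR=1600/22509; mL+mR=80/549 → advance +1; mR−mL=-80/22509 → turn -1·90°
n=1: pose=(6,5,W); sL=8/17, sR=4/13; mL=70/221, mR=-18/221; mL+mR=4/17 → advance +1; mR−mL=-88/221 → turn -1·90°
n=2: pose=(5,5,N); sL=160/377, sR=32/109; mL=11408/41093, mR=-2688/41093; mL+mR=80/377 → advance +1; mR−mL=-14096/41093 → turn -1·90°
n=3: pose=(5,6,E); sL=80/293, sR=80/197; mL=4040/57721, mR=3840/57721; mL+mR=40/293 → advance +1; mR−mL=-200/57721 → turn -1·90°

0 160/549 160/369 560/7503 1600/22509 6 6 S
1 8/17 4/13 70/221 -18/221 6 5 W
2 160/377 32/109 11408/41093 -2688/41093 5 5 N
3 80/293 80/197 4040/57721 3840/57721 5 6 E
final 6 6 S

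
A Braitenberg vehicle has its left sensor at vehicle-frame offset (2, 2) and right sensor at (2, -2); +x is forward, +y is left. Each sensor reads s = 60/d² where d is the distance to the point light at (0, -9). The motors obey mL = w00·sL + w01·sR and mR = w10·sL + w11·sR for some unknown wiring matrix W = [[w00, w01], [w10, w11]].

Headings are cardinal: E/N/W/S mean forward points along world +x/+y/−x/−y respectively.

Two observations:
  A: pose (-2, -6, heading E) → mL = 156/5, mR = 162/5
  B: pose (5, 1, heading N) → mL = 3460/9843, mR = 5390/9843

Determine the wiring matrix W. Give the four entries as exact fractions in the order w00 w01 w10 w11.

obs A: pose=(-2,-6,E) → sL=12/5, sR=60, mL=156/5, mR=162/5
obs B: pose=(5,1,N) → sL=20/51, sR=60/193, mL=3460/9843, mR=5390/9843
sensor matrix S = [[12/5, 60], [20/51, 60/193]]; det S = -74752/3281
solve [mL_A; mL_B] = S·[w00; w01] and [mR_A; mR_B] = S·[w10; w11]:
  w00 = 1/2, w01 = 1/2, w10 = 1, w11 = 1/2

1/2 1/2 1 1/2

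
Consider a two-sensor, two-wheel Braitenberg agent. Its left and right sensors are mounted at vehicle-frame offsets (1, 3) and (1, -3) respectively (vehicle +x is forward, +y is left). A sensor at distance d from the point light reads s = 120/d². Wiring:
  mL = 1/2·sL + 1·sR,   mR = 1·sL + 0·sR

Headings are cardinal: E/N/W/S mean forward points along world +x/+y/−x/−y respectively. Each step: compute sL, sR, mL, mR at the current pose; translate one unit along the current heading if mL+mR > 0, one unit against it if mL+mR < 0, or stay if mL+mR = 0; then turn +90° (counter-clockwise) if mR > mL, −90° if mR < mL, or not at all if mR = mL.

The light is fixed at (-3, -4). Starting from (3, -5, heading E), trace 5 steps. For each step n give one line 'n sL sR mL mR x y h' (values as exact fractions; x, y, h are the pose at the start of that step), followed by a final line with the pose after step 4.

0 120/53 24/13 2052/689 120/53 3 -5 E
1 15/13 6 171/26 15/13 4 -5 S
2 120/61 120/37 9540/2257 120/61 4 -6 W
3 12 60/41 306/41 12 3 -6 N
4 120/41 120/29 6660/1189 120/41 3 -5 W
final 2 -5 N

n=0: pose=(3,-5,E); sL=120/53, sR=24/13; mL=2052/689, mR=120/53; mL+mR=3612/689 → advance +1; mR−mL=-492/689 → turn -1·90°
n=1: pose=(4,-5,S); sL=15/13, sR=6; mL=171/26, mR=15/13; mL+mR=201/26 → advance +1; mR−mL=-141/26 → turn -1·90°
n=2: pose=(4,-6,W); sL=120/61, sR=120/37; mL=9540/2257, mR=120/61; mL+mR=13980/2257 → advance +1; mR−mL=-5100/2257 → turn -1·90°
n=3: pose=(3,-6,N); sL=12, sR=60/41; mL=306/41, mR=12; mL+mR=798/41 → advance +1; mR−mL=186/41 → turn +1·90°
n=4: pose=(3,-5,W); sL=120/41, sR=120/29; mL=6660/1189, mR=120/41; mL+mR=10140/1189 → advance +1; mR−mL=-3180/1189 → turn -1·90°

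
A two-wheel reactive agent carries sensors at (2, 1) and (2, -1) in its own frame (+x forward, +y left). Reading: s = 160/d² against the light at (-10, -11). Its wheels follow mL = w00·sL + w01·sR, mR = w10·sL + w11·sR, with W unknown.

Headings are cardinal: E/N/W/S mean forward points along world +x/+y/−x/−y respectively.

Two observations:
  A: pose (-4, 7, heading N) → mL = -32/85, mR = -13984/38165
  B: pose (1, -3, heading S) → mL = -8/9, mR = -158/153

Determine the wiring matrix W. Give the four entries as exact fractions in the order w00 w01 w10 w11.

obs A: pose=(-4,7,N) → sL=32/85, sR=160/449, mL=-32/85, mR=-13984/38165
obs B: pose=(1,-3,S) → sL=8/9, sR=20/17, mL=-8/9, mR=-158/153
sensor matrix S = [[32/85, 160/449], [8/9, 20/17]]; det S = 147328/1167849
solve [mL_A; mL_B] = S·[w00; w01] and [mR_A; mR_B] = S·[w10; w11]:
  w00 = -1, w01 = 0, w10 = -1/2, w11 = -1/2

-1 0 -1/2 -1/2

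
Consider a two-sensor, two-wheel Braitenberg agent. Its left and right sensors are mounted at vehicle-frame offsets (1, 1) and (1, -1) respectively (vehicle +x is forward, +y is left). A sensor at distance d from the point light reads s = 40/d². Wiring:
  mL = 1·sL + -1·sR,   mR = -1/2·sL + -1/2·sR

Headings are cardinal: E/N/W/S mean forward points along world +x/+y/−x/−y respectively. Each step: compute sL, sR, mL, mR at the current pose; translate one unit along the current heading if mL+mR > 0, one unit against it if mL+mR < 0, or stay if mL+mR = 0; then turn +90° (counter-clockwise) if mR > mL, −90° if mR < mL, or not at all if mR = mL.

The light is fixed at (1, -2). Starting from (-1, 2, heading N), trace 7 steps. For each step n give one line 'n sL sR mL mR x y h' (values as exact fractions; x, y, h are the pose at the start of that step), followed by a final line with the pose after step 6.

n=0: pose=(-1,2,N); sL=20/17, sR=20/13; mL=-80/221, mR=-300/221; mL+mR=-380/221 → advance -1; mR−mL=-220/221 → turn -1·90°
n=1: pose=(-1,1,E); sL=40/17, sR=8; mL=-96/17, mR=-88/17; mL+mR=-184/17 → advance -1; mR−mL=8/17 → turn +1·90°
n=2: pose=(-2,1,N); sL=5/4, sR=2; mL=-3/4, mR=-13/8; mL+mR=-19/8 → advance -1; mR−mL=-7/8 → turn -1·90°
n=3: pose=(-2,0,E); sL=40/13, sR=8; mL=-64/13, mR=-72/13; mL+mR=-136/13 → advance -1; mR−mL=-8/13 → turn -1·90°
n=4: pose=(-3,0,S); sL=4, sR=20/13; mL=32/13, mR=-36/13; mL+mR=-4/13 → advance -1; mR−mL=-68/13 → turn -1·90°
n=5: pose=(-3,1,W); sL=40/29, sR=40/41; mL=480/1189, mR=-1400/1189; mL+mR=-920/1189 → advance -1; mR−mL=-1880/1189 → turn -1·90°
n=6: pose=(-2,1,N); sL=5/4, sR=2; mL=-3/4, mR=-13/8; mL+mR=-19/8 → advance -1; mR−mL=-7/8 → turn -1·90°

0 20/17 20/13 -80/221 -300/221 -1 2 N
1 40/17 8 -96/17 -88/17 -1 1 E
2 5/4 2 -3/4 -13/8 -2 1 N
3 40/13 8 -64/13 -72/13 -2 0 E
4 4 20/13 32/13 -36/13 -3 0 S
5 40/29 40/41 480/1189 -1400/1189 -3 1 W
6 5/4 2 -3/4 -13/8 -2 1 N
final -2 0 E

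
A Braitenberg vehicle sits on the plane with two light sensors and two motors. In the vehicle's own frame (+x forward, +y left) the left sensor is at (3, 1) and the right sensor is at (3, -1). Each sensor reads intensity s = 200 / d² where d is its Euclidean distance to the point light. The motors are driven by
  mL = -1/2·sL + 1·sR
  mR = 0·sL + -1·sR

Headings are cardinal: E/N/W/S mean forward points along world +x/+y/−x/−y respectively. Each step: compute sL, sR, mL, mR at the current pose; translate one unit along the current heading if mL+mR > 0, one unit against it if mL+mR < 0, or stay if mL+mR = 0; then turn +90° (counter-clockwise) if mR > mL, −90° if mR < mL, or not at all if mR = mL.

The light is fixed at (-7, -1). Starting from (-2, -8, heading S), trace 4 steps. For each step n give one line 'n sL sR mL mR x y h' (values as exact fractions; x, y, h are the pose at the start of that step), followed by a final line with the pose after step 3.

0 25/17 50/29 975/986 -50/29 -2 -8 S
1 200/53 200/29 7700/1537 -200/29 -2 -7 W
2 100/17 100/29 250/493 -100/29 -1 -7 N
3 200/117 40/29 1780/3393 -40/29 -1 -8 E
final -2 -8 S

n=0: pose=(-2,-8,S); sL=25/17, sR=50/29; mL=975/986, mR=-50/29; mL+mR=-25/34 → advance -1; mR−mL=-2675/986 → turn -1·90°
n=1: pose=(-2,-7,W); sL=200/53, sR=200/29; mL=7700/1537, mR=-200/29; mL+mR=-100/53 → advance -1; mR−mL=-18300/1537 → turn -1·90°
n=2: pose=(-1,-7,N); sL=100/17, sR=100/29; mL=250/493, mR=-100/29; mL+mR=-50/17 → advance -1; mR−mL=-1950/493 → turn -1·90°
n=3: pose=(-1,-8,E); sL=200/117, sR=40/29; mL=1780/3393, mR=-40/29; mL+mR=-100/117 → advance -1; mR−mL=-6460/3393 → turn -1·90°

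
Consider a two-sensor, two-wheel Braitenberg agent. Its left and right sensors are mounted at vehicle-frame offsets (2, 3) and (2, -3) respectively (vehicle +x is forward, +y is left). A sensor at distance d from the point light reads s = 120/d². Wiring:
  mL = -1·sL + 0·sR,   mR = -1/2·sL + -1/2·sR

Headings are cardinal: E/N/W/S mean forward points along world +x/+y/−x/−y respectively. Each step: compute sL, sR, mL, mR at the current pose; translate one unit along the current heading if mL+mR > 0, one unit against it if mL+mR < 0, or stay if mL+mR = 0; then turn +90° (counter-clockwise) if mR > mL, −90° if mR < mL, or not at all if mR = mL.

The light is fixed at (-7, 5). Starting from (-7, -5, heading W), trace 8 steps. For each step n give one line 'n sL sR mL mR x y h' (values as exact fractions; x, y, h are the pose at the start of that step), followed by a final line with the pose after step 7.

0 120/173 120/53 -120/173 -13560/9169 -7 -5 W
1 30/17 3/2 -30/17 -111/68 -6 -5 N
2 120/197 24/13 -120/197 -3144/2561 -6 -6 W
3 60/41 60/53 -60/41 -2820/2173 -5 -6 N
4 8/15 40/27 -8/15 -136/135 -5 -7 W
5 6/5 15/17 -6/5 -177/170 -4 -7 N
6 120/257 120/101 -120/257 -21480/25957 -4 -8 W
7 60/61 12/17 -60/61 -876/1037 -3 -8 N
final -3 -9 W

n=0: pose=(-7,-5,W); sL=120/173, sR=120/53; mL=-120/173, mR=-13560/9169; mL+mR=-19920/9169 → advance -1; mR−mL=-7200/9169 → turn -1·90°
n=1: pose=(-6,-5,N); sL=30/17, sR=3/2; mL=-30/17, mR=-111/68; mL+mR=-231/68 → advance -1; mR−mL=9/68 → turn +1·90°
n=2: pose=(-6,-6,W); sL=120/197, sR=24/13; mL=-120/197, mR=-3144/2561; mL+mR=-4704/2561 → advance -1; mR−mL=-1584/2561 → turn -1·90°
n=3: pose=(-5,-6,N); sL=60/41, sR=60/53; mL=-60/41, mR=-2820/2173; mL+mR=-6000/2173 → advance -1; mR−mL=360/2173 → turn +1·90°
n=4: pose=(-5,-7,W); sL=8/15, sR=40/27; mL=-8/15, mR=-136/135; mL+mR=-208/135 → advance -1; mR−mL=-64/135 → turn -1·90°
n=5: pose=(-4,-7,N); sL=6/5, sR=15/17; mL=-6/5, mR=-177/170; mL+mR=-381/170 → advance -1; mR−mL=27/170 → turn +1·90°
n=6: pose=(-4,-8,W); sL=120/257, sR=120/101; mL=-120/257, mR=-21480/25957; mL+mR=-33600/25957 → advance -1; mR−mL=-9360/25957 → turn -1·90°
n=7: pose=(-3,-8,N); sL=60/61, sR=12/17; mL=-60/61, mR=-876/1037; mL+mR=-1896/1037 → advance -1; mR−mL=144/1037 → turn +1·90°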